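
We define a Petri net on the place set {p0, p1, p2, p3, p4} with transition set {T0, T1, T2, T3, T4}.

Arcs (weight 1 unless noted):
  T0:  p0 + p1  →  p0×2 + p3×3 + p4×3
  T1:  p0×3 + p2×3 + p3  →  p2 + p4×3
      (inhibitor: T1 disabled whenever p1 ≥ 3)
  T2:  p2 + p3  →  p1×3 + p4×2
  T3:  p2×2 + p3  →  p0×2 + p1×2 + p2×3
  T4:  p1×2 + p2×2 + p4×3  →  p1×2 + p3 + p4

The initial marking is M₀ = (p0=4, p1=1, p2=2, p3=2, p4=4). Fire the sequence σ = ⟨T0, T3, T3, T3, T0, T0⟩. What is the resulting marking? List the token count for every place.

(p0=13, p1=4, p2=5, p3=8, p4=13)

step 1: fire T0:  (p0=4, p1=1, p2=2, p3=2, p4=4) → (p0=5, p1=0, p2=2, p3=5, p4=7)
step 2: fire T3:  (p0=5, p1=0, p2=2, p3=5, p4=7) → (p0=7, p1=2, p2=3, p3=4, p4=7)
step 3: fire T3:  (p0=7, p1=2, p2=3, p3=4, p4=7) → (p0=9, p1=4, p2=4, p3=3, p4=7)
step 4: fire T3:  (p0=9, p1=4, p2=4, p3=3, p4=7) → (p0=11, p1=6, p2=5, p3=2, p4=7)
step 5: fire T0:  (p0=11, p1=6, p2=5, p3=2, p4=7) → (p0=12, p1=5, p2=5, p3=5, p4=10)
step 6: fire T0:  (p0=12, p1=5, p2=5, p3=5, p4=10) → (p0=13, p1=4, p2=5, p3=8, p4=13)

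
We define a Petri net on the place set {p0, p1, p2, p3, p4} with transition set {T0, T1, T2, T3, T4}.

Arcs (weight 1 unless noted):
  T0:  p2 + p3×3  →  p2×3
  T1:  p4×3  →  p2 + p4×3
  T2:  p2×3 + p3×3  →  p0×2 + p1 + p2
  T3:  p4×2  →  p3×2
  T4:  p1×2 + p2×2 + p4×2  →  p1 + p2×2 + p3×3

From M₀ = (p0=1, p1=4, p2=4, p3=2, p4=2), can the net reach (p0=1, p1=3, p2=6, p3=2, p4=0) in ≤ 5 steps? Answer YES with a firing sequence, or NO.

YES — reachable via ⟨T4, T0⟩ (2 firings)

step 1: fire T4:  (p0=1, p1=4, p2=4, p3=2, p4=2) → (p0=1, p1=3, p2=4, p3=5, p4=0)
step 2: fire T0:  (p0=1, p1=3, p2=4, p3=5, p4=0) → (p0=1, p1=3, p2=6, p3=2, p4=0)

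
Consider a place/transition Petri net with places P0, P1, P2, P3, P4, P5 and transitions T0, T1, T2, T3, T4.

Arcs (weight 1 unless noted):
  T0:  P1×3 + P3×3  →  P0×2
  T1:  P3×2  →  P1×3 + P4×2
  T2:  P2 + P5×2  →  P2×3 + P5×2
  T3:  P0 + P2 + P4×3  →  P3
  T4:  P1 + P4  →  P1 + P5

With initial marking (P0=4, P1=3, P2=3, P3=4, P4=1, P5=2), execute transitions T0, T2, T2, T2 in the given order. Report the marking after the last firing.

(P0=6, P1=0, P2=9, P3=1, P4=1, P5=2)

step 1: fire T0:  (P0=4, P1=3, P2=3, P3=4, P4=1, P5=2) → (P0=6, P1=0, P2=3, P3=1, P4=1, P5=2)
step 2: fire T2:  (P0=6, P1=0, P2=3, P3=1, P4=1, P5=2) → (P0=6, P1=0, P2=5, P3=1, P4=1, P5=2)
step 3: fire T2:  (P0=6, P1=0, P2=5, P3=1, P4=1, P5=2) → (P0=6, P1=0, P2=7, P3=1, P4=1, P5=2)
step 4: fire T2:  (P0=6, P1=0, P2=7, P3=1, P4=1, P5=2) → (P0=6, P1=0, P2=9, P3=1, P4=1, P5=2)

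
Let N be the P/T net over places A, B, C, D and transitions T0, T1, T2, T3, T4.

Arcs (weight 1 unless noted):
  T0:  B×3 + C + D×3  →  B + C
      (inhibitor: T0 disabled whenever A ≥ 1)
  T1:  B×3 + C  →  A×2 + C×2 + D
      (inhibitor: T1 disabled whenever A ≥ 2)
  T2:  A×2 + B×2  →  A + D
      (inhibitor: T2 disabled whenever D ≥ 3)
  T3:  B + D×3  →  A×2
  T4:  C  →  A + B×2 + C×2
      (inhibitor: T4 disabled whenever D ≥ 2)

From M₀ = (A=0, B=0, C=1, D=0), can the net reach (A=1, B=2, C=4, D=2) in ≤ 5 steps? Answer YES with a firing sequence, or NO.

step 1: fire T4:  (A=0, B=0, C=1, D=0) → (A=1, B=2, C=2, D=0)
step 2: fire T4:  (A=1, B=2, C=2, D=0) → (A=2, B=4, C=3, D=0)
step 3: fire T2:  (A=2, B=4, C=3, D=0) → (A=1, B=2, C=3, D=1)
step 4: fire T4:  (A=1, B=2, C=3, D=1) → (A=2, B=4, C=4, D=1)
step 5: fire T2:  (A=2, B=4, C=4, D=1) → (A=1, B=2, C=4, D=2)

YES — reachable via ⟨T4, T4, T2, T4, T2⟩ (5 firings)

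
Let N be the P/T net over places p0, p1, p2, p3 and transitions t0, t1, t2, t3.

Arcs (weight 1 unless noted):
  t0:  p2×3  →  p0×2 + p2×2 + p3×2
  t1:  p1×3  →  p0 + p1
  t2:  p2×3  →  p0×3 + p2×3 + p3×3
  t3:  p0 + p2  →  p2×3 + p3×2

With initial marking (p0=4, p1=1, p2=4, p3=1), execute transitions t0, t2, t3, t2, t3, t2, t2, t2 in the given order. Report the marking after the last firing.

step 1: fire t0:  (p0=4, p1=1, p2=4, p3=1) → (p0=6, p1=1, p2=3, p3=3)
step 2: fire t2:  (p0=6, p1=1, p2=3, p3=3) → (p0=9, p1=1, p2=3, p3=6)
step 3: fire t3:  (p0=9, p1=1, p2=3, p3=6) → (p0=8, p1=1, p2=5, p3=8)
step 4: fire t2:  (p0=8, p1=1, p2=5, p3=8) → (p0=11, p1=1, p2=5, p3=11)
step 5: fire t3:  (p0=11, p1=1, p2=5, p3=11) → (p0=10, p1=1, p2=7, p3=13)
step 6: fire t2:  (p0=10, p1=1, p2=7, p3=13) → (p0=13, p1=1, p2=7, p3=16)
step 7: fire t2:  (p0=13, p1=1, p2=7, p3=16) → (p0=16, p1=1, p2=7, p3=19)
step 8: fire t2:  (p0=16, p1=1, p2=7, p3=19) → (p0=19, p1=1, p2=7, p3=22)

(p0=19, p1=1, p2=7, p3=22)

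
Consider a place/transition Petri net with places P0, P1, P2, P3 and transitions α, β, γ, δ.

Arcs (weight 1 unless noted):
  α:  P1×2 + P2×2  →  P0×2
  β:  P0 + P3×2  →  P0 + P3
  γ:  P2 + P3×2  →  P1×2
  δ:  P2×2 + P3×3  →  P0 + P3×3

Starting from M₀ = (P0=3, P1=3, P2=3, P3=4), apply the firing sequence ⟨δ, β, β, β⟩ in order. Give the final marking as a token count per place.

step 1: fire δ:  (P0=3, P1=3, P2=3, P3=4) → (P0=4, P1=3, P2=1, P3=4)
step 2: fire β:  (P0=4, P1=3, P2=1, P3=4) → (P0=4, P1=3, P2=1, P3=3)
step 3: fire β:  (P0=4, P1=3, P2=1, P3=3) → (P0=4, P1=3, P2=1, P3=2)
step 4: fire β:  (P0=4, P1=3, P2=1, P3=2) → (P0=4, P1=3, P2=1, P3=1)

(P0=4, P1=3, P2=1, P3=1)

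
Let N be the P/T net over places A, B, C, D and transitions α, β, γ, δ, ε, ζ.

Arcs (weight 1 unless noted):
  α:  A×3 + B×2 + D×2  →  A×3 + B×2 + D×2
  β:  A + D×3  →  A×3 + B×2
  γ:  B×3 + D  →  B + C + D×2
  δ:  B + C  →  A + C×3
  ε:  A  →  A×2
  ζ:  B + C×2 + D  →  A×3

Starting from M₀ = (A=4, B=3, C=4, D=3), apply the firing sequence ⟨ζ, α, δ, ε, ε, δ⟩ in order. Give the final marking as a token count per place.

(A=11, B=0, C=6, D=2)

step 1: fire ζ:  (A=4, B=3, C=4, D=3) → (A=7, B=2, C=2, D=2)
step 2: fire α:  (A=7, B=2, C=2, D=2) → (A=7, B=2, C=2, D=2)
step 3: fire δ:  (A=7, B=2, C=2, D=2) → (A=8, B=1, C=4, D=2)
step 4: fire ε:  (A=8, B=1, C=4, D=2) → (A=9, B=1, C=4, D=2)
step 5: fire ε:  (A=9, B=1, C=4, D=2) → (A=10, B=1, C=4, D=2)
step 6: fire δ:  (A=10, B=1, C=4, D=2) → (A=11, B=0, C=6, D=2)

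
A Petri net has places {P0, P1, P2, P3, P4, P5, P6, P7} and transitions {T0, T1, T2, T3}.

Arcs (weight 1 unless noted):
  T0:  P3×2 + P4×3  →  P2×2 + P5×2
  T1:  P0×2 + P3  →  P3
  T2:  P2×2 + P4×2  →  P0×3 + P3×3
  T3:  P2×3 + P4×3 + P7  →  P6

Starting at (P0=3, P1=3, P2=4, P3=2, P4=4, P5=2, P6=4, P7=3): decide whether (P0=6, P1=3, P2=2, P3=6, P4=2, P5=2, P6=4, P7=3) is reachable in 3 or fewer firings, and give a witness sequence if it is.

NO — not reachable within 3 firings

depth 0: 1 marking
depth 1: 5 markings reached so far
depth 2: 9 markings reached so far
depth 3: 11 markings reached so far
target is not among the 11 markings reachable within 3 steps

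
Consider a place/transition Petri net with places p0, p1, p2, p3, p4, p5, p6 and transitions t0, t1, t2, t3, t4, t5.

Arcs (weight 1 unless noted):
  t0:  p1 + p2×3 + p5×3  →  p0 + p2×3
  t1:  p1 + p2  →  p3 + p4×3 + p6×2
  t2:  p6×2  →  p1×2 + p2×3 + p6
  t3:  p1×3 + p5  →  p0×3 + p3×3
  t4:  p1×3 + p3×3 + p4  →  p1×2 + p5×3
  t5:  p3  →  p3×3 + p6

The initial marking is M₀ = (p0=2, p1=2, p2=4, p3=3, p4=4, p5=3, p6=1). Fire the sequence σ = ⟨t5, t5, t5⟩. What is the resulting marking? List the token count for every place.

(p0=2, p1=2, p2=4, p3=9, p4=4, p5=3, p6=4)

step 1: fire t5:  (p0=2, p1=2, p2=4, p3=3, p4=4, p5=3, p6=1) → (p0=2, p1=2, p2=4, p3=5, p4=4, p5=3, p6=2)
step 2: fire t5:  (p0=2, p1=2, p2=4, p3=5, p4=4, p5=3, p6=2) → (p0=2, p1=2, p2=4, p3=7, p4=4, p5=3, p6=3)
step 3: fire t5:  (p0=2, p1=2, p2=4, p3=7, p4=4, p5=3, p6=3) → (p0=2, p1=2, p2=4, p3=9, p4=4, p5=3, p6=4)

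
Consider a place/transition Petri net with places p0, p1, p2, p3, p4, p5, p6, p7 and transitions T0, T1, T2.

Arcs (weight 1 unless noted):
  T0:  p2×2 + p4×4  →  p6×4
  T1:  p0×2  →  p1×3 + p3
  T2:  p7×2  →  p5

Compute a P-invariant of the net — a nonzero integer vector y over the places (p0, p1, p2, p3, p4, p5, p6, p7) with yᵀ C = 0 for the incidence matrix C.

Incidence matrix C (rows=places, cols=transitions):
       T0   T1   T2
   p0   0   -2    0
   p1   0    3    0
   p2  -2    0    0
   p3   0    1    0
   p4  -4    0    0
   p5   0    0    1
   p6   4    0    0
   p7   0    0   -2

Candidate y = [3, 2, 0, 0, 0, 0, 0, 0]; check y·C column-wise:
  col T0: 3·0 + 2·0 + 0·-2 + 0·-4 + 0·4 = 0
  col T1: 3·-2 + 2·3 + 0·1 = 0
  col T2: 3·0 + 2·0 + 0·1 + 0·-2 = 0

y = (p0:3, p1:2, p2:0, p3:0, p4:0, p5:0, p6:0, p7:0)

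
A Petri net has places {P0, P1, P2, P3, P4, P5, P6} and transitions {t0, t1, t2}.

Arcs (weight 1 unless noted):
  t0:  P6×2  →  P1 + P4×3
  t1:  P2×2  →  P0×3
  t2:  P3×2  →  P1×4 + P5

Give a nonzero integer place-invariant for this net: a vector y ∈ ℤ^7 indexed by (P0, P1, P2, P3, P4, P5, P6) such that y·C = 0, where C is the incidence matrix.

y = (P0:2, P1:0, P2:3, P3:0, P4:0, P5:0, P6:0)

Incidence matrix C (rows=places, cols=transitions):
       t0   t1   t2
   P0   0    3    0
   P1   1    0    4
   P2   0   -2    0
   P3   0    0   -2
   P4   3    0    0
   P5   0    0    1
   P6  -2    0    0

Candidate y = [2, 0, 3, 0, 0, 0, 0]; check y·C column-wise:
  col t0: 2·0 + 0·1 + 3·0 + 0·3 + 0·-2 = 0
  col t1: 2·3 + 3·-2 = 0
  col t2: 2·0 + 0·4 + 3·0 + 0·-2 + 0·1 = 0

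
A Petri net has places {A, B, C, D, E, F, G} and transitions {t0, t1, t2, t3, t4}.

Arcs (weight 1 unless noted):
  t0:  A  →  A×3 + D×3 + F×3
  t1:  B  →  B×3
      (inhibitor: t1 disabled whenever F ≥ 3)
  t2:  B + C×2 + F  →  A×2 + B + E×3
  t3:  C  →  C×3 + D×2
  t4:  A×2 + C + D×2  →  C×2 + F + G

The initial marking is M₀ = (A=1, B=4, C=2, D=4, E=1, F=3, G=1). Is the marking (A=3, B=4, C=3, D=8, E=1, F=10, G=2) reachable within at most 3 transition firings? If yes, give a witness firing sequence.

YES — reachable via ⟨t0, t0, t4⟩ (3 firings)

step 1: fire t0:  (A=1, B=4, C=2, D=4, E=1, F=3, G=1) → (A=3, B=4, C=2, D=7, E=1, F=6, G=1)
step 2: fire t0:  (A=3, B=4, C=2, D=7, E=1, F=6, G=1) → (A=5, B=4, C=2, D=10, E=1, F=9, G=1)
step 3: fire t4:  (A=5, B=4, C=2, D=10, E=1, F=9, G=1) → (A=3, B=4, C=3, D=8, E=1, F=10, G=2)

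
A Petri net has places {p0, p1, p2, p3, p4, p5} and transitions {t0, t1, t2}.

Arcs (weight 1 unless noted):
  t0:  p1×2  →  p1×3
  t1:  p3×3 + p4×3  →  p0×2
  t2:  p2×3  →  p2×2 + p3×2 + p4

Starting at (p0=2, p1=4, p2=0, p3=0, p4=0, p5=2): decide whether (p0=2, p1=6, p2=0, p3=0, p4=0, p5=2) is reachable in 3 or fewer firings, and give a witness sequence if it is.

YES — reachable via ⟨t0, t0⟩ (2 firings)

step 1: fire t0:  (p0=2, p1=4, p2=0, p3=0, p4=0, p5=2) → (p0=2, p1=5, p2=0, p3=0, p4=0, p5=2)
step 2: fire t0:  (p0=2, p1=5, p2=0, p3=0, p4=0, p5=2) → (p0=2, p1=6, p2=0, p3=0, p4=0, p5=2)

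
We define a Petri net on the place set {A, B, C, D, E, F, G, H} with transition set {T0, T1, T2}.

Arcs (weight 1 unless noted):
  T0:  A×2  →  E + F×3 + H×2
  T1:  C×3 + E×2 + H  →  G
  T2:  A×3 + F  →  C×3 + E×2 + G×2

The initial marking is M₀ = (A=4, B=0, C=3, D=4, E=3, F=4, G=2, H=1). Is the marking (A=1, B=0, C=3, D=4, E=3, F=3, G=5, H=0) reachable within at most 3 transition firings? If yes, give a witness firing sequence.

YES — reachable via ⟨T1, T2⟩ (2 firings)

step 1: fire T1:  (A=4, B=0, C=3, D=4, E=3, F=4, G=2, H=1) → (A=4, B=0, C=0, D=4, E=1, F=4, G=3, H=0)
step 2: fire T2:  (A=4, B=0, C=0, D=4, E=1, F=4, G=3, H=0) → (A=1, B=0, C=3, D=4, E=3, F=3, G=5, H=0)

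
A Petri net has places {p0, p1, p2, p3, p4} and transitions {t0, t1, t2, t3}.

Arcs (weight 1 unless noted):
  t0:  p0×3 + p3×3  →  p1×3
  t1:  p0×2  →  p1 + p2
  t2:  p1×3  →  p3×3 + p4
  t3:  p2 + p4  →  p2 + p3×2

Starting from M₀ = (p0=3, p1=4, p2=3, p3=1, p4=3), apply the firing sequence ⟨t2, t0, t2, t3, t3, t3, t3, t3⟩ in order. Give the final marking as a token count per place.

(p0=0, p1=1, p2=3, p3=14, p4=0)

step 1: fire t2:  (p0=3, p1=4, p2=3, p3=1, p4=3) → (p0=3, p1=1, p2=3, p3=4, p4=4)
step 2: fire t0:  (p0=3, p1=1, p2=3, p3=4, p4=4) → (p0=0, p1=4, p2=3, p3=1, p4=4)
step 3: fire t2:  (p0=0, p1=4, p2=3, p3=1, p4=4) → (p0=0, p1=1, p2=3, p3=4, p4=5)
step 4: fire t3:  (p0=0, p1=1, p2=3, p3=4, p4=5) → (p0=0, p1=1, p2=3, p3=6, p4=4)
step 5: fire t3:  (p0=0, p1=1, p2=3, p3=6, p4=4) → (p0=0, p1=1, p2=3, p3=8, p4=3)
step 6: fire t3:  (p0=0, p1=1, p2=3, p3=8, p4=3) → (p0=0, p1=1, p2=3, p3=10, p4=2)
step 7: fire t3:  (p0=0, p1=1, p2=3, p3=10, p4=2) → (p0=0, p1=1, p2=3, p3=12, p4=1)
step 8: fire t3:  (p0=0, p1=1, p2=3, p3=12, p4=1) → (p0=0, p1=1, p2=3, p3=14, p4=0)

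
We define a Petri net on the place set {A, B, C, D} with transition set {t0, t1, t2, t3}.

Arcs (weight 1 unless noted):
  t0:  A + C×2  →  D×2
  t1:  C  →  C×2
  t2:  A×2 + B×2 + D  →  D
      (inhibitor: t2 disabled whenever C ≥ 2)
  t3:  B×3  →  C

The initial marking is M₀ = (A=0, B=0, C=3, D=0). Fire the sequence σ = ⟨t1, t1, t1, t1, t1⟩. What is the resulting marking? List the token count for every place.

step 1: fire t1:  (A=0, B=0, C=3, D=0) → (A=0, B=0, C=4, D=0)
step 2: fire t1:  (A=0, B=0, C=4, D=0) → (A=0, B=0, C=5, D=0)
step 3: fire t1:  (A=0, B=0, C=5, D=0) → (A=0, B=0, C=6, D=0)
step 4: fire t1:  (A=0, B=0, C=6, D=0) → (A=0, B=0, C=7, D=0)
step 5: fire t1:  (A=0, B=0, C=7, D=0) → (A=0, B=0, C=8, D=0)

(A=0, B=0, C=8, D=0)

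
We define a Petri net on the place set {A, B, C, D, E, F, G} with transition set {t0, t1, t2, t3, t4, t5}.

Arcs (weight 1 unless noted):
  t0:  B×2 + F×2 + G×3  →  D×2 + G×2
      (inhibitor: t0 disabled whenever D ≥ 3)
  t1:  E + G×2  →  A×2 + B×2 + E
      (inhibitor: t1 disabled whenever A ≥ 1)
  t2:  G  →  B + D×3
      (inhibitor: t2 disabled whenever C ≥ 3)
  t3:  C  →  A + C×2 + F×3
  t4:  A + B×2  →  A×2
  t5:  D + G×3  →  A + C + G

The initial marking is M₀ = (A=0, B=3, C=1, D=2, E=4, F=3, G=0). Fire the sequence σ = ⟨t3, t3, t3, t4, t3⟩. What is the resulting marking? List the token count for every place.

step 1: fire t3:  (A=0, B=3, C=1, D=2, E=4, F=3, G=0) → (A=1, B=3, C=2, D=2, E=4, F=6, G=0)
step 2: fire t3:  (A=1, B=3, C=2, D=2, E=4, F=6, G=0) → (A=2, B=3, C=3, D=2, E=4, F=9, G=0)
step 3: fire t3:  (A=2, B=3, C=3, D=2, E=4, F=9, G=0) → (A=3, B=3, C=4, D=2, E=4, F=12, G=0)
step 4: fire t4:  (A=3, B=3, C=4, D=2, E=4, F=12, G=0) → (A=4, B=1, C=4, D=2, E=4, F=12, G=0)
step 5: fire t3:  (A=4, B=1, C=4, D=2, E=4, F=12, G=0) → (A=5, B=1, C=5, D=2, E=4, F=15, G=0)

(A=5, B=1, C=5, D=2, E=4, F=15, G=0)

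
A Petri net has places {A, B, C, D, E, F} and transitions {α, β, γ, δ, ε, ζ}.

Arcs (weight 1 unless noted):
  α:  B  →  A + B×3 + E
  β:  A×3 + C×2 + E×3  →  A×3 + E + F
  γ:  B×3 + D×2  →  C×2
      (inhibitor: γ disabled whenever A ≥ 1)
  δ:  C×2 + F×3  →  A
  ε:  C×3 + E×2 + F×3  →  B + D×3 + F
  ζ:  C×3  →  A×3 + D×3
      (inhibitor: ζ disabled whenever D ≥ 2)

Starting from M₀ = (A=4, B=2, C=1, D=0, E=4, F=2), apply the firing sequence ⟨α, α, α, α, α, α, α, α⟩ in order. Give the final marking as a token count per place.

(A=12, B=18, C=1, D=0, E=12, F=2)

step 1: fire α:  (A=4, B=2, C=1, D=0, E=4, F=2) → (A=5, B=4, C=1, D=0, E=5, F=2)
step 2: fire α:  (A=5, B=4, C=1, D=0, E=5, F=2) → (A=6, B=6, C=1, D=0, E=6, F=2)
step 3: fire α:  (A=6, B=6, C=1, D=0, E=6, F=2) → (A=7, B=8, C=1, D=0, E=7, F=2)
step 4: fire α:  (A=7, B=8, C=1, D=0, E=7, F=2) → (A=8, B=10, C=1, D=0, E=8, F=2)
step 5: fire α:  (A=8, B=10, C=1, D=0, E=8, F=2) → (A=9, B=12, C=1, D=0, E=9, F=2)
step 6: fire α:  (A=9, B=12, C=1, D=0, E=9, F=2) → (A=10, B=14, C=1, D=0, E=10, F=2)
step 7: fire α:  (A=10, B=14, C=1, D=0, E=10, F=2) → (A=11, B=16, C=1, D=0, E=11, F=2)
step 8: fire α:  (A=11, B=16, C=1, D=0, E=11, F=2) → (A=12, B=18, C=1, D=0, E=12, F=2)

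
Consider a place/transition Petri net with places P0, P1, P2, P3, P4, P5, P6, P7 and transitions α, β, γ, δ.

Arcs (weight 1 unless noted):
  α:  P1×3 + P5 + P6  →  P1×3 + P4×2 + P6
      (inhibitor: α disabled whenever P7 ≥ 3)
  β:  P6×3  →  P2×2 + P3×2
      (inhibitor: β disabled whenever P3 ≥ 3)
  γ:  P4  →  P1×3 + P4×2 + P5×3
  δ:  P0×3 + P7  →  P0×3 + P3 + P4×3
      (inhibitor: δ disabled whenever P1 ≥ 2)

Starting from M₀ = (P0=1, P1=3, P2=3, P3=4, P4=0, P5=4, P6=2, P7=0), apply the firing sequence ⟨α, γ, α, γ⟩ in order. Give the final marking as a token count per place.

(P0=1, P1=9, P2=3, P3=4, P4=6, P5=8, P6=2, P7=0)

step 1: fire α:  (P0=1, P1=3, P2=3, P3=4, P4=0, P5=4, P6=2, P7=0) → (P0=1, P1=3, P2=3, P3=4, P4=2, P5=3, P6=2, P7=0)
step 2: fire γ:  (P0=1, P1=3, P2=3, P3=4, P4=2, P5=3, P6=2, P7=0) → (P0=1, P1=6, P2=3, P3=4, P4=3, P5=6, P6=2, P7=0)
step 3: fire α:  (P0=1, P1=6, P2=3, P3=4, P4=3, P5=6, P6=2, P7=0) → (P0=1, P1=6, P2=3, P3=4, P4=5, P5=5, P6=2, P7=0)
step 4: fire γ:  (P0=1, P1=6, P2=3, P3=4, P4=5, P5=5, P6=2, P7=0) → (P0=1, P1=9, P2=3, P3=4, P4=6, P5=8, P6=2, P7=0)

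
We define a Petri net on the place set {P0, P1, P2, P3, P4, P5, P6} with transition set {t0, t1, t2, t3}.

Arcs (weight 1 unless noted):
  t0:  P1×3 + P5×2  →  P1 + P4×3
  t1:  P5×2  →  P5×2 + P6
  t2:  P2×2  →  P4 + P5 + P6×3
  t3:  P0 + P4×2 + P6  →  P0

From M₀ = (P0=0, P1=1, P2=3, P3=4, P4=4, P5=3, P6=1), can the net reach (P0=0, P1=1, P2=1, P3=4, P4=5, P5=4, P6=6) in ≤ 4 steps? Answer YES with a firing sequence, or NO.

step 1: fire t1:  (P0=0, P1=1, P2=3, P3=4, P4=4, P5=3, P6=1) → (P0=0, P1=1, P2=3, P3=4, P4=4, P5=3, P6=2)
step 2: fire t1:  (P0=0, P1=1, P2=3, P3=4, P4=4, P5=3, P6=2) → (P0=0, P1=1, P2=3, P3=4, P4=4, P5=3, P6=3)
step 3: fire t2:  (P0=0, P1=1, P2=3, P3=4, P4=4, P5=3, P6=3) → (P0=0, P1=1, P2=1, P3=4, P4=5, P5=4, P6=6)

YES — reachable via ⟨t1, t1, t2⟩ (3 firings)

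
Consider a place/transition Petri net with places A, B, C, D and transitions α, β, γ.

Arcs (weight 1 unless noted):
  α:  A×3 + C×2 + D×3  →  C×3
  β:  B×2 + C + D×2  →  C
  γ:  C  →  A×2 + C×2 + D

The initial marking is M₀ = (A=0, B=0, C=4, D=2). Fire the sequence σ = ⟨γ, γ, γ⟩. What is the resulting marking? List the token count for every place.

(A=6, B=0, C=7, D=5)

step 1: fire γ:  (A=0, B=0, C=4, D=2) → (A=2, B=0, C=5, D=3)
step 2: fire γ:  (A=2, B=0, C=5, D=3) → (A=4, B=0, C=6, D=4)
step 3: fire γ:  (A=4, B=0, C=6, D=4) → (A=6, B=0, C=7, D=5)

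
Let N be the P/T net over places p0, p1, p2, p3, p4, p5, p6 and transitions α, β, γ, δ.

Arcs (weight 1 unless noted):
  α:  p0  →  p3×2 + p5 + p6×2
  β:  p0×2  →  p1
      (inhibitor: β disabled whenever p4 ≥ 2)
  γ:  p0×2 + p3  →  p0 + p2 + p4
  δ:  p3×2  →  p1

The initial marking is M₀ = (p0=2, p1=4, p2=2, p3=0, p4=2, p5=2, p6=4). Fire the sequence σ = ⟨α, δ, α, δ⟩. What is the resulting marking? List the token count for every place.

step 1: fire α:  (p0=2, p1=4, p2=2, p3=0, p4=2, p5=2, p6=4) → (p0=1, p1=4, p2=2, p3=2, p4=2, p5=3, p6=6)
step 2: fire δ:  (p0=1, p1=4, p2=2, p3=2, p4=2, p5=3, p6=6) → (p0=1, p1=5, p2=2, p3=0, p4=2, p5=3, p6=6)
step 3: fire α:  (p0=1, p1=5, p2=2, p3=0, p4=2, p5=3, p6=6) → (p0=0, p1=5, p2=2, p3=2, p4=2, p5=4, p6=8)
step 4: fire δ:  (p0=0, p1=5, p2=2, p3=2, p4=2, p5=4, p6=8) → (p0=0, p1=6, p2=2, p3=0, p4=2, p5=4, p6=8)

(p0=0, p1=6, p2=2, p3=0, p4=2, p5=4, p6=8)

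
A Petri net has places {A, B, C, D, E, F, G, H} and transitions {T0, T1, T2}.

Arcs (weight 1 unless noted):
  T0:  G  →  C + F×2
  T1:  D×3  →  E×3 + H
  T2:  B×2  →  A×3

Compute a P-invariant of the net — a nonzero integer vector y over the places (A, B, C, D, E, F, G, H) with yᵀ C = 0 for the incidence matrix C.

Incidence matrix C (rows=places, cols=transitions):
       T0   T1   T2
    A   0    0    3
    B   0    0   -2
    C   1    0    0
    D   0   -3    0
    E   0    3    0
    F   2    0    0
    G  -1    0    0
    H   0    1    0

Candidate y = [2, 3, 0, 0, 0, 0, 0, 0]; check y·C column-wise:
  col T0: 2·0 + 3·0 + 0·1 + 0·2 + 0·-1 = 0
  col T1: 2·0 + 3·0 + 0·-3 + 0·3 + 0·1 = 0
  col T2: 2·3 + 3·-2 = 0

y = (A:2, B:3, C:0, D:0, E:0, F:0, G:0, H:0)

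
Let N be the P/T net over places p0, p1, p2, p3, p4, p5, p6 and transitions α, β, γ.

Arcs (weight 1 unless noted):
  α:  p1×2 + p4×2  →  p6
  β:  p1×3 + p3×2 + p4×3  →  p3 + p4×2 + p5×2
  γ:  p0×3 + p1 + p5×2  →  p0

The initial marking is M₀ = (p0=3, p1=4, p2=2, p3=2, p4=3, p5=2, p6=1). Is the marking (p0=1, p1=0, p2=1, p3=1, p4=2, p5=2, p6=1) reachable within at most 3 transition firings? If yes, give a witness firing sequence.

depth 0: 1 marking
depth 1: 4 markings reached so far
depth 2: 6 markings reached so far
depth 3: 6 markings reached so far
(frontier empty at depth 3; search complete)
target is not among the 6 markings reachable within 3 steps

NO — not reachable within 3 firings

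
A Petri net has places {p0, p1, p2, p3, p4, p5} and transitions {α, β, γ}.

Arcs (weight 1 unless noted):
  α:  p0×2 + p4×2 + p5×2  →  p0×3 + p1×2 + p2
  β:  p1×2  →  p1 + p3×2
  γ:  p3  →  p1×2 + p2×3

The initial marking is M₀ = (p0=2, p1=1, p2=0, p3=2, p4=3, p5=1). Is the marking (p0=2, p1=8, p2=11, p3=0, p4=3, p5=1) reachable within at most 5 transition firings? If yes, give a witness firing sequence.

depth 0: 1 marking
depth 1: 2 markings reached so far
depth 2: 4 markings reached so far
depth 3: 6 markings reached so far
depth 4: 8 markings reached so far
depth 5: 11 markings reached so far
target is not among the 11 markings reachable within 5 steps

NO — not reachable within 5 firings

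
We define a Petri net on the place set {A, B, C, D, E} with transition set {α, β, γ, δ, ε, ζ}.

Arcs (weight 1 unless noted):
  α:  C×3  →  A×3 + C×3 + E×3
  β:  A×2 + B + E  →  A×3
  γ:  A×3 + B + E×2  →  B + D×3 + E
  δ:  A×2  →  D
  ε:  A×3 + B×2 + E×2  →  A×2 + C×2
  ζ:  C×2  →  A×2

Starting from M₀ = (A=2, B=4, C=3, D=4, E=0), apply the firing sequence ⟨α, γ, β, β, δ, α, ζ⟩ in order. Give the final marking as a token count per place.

(A=7, B=2, C=1, D=8, E=3)

step 1: fire α:  (A=2, B=4, C=3, D=4, E=0) → (A=5, B=4, C=3, D=4, E=3)
step 2: fire γ:  (A=5, B=4, C=3, D=4, E=3) → (A=2, B=4, C=3, D=7, E=2)
step 3: fire β:  (A=2, B=4, C=3, D=7, E=2) → (A=3, B=3, C=3, D=7, E=1)
step 4: fire β:  (A=3, B=3, C=3, D=7, E=1) → (A=4, B=2, C=3, D=7, E=0)
step 5: fire δ:  (A=4, B=2, C=3, D=7, E=0) → (A=2, B=2, C=3, D=8, E=0)
step 6: fire α:  (A=2, B=2, C=3, D=8, E=0) → (A=5, B=2, C=3, D=8, E=3)
step 7: fire ζ:  (A=5, B=2, C=3, D=8, E=3) → (A=7, B=2, C=1, D=8, E=3)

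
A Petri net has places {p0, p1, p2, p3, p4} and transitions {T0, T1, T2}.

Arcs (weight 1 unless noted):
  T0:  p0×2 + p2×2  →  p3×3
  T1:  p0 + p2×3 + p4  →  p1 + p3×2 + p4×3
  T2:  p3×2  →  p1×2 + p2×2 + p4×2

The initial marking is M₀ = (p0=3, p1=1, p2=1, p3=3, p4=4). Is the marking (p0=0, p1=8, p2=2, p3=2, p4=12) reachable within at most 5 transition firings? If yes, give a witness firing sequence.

step 1: fire T2:  (p0=3, p1=1, p2=1, p3=3, p4=4) → (p0=3, p1=3, p2=3, p3=1, p4=6)
step 2: fire T0:  (p0=3, p1=3, p2=3, p3=1, p4=6) → (p0=1, p1=3, p2=1, p3=4, p4=6)
step 3: fire T2:  (p0=1, p1=3, p2=1, p3=4, p4=6) → (p0=1, p1=5, p2=3, p3=2, p4=8)
step 4: fire T1:  (p0=1, p1=5, p2=3, p3=2, p4=8) → (p0=0, p1=6, p2=0, p3=4, p4=10)
step 5: fire T2:  (p0=0, p1=6, p2=0, p3=4, p4=10) → (p0=0, p1=8, p2=2, p3=2, p4=12)

YES — reachable via ⟨T2, T0, T2, T1, T2⟩ (5 firings)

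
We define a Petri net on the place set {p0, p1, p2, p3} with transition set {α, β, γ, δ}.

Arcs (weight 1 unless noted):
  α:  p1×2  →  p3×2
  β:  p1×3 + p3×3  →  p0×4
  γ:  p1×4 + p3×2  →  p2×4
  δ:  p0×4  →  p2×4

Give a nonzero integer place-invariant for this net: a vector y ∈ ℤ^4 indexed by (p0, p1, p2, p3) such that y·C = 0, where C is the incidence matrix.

Incidence matrix C (rows=places, cols=transitions):
        α    β    γ    δ
   p0   0    4    0   -4
   p1  -2   -3   -4    0
   p2   0    0    4    4
   p3   2   -3   -2    0

Candidate y = [3, 2, 3, 2]; check y·C column-wise:
  col α: 3·0 + 2·-2 + 3·0 + 2·2 = 0
  col β: 3·4 + 2·-3 + 3·0 + 2·-3 = 0
  col γ: 3·0 + 2·-4 + 3·4 + 2·-2 = 0
  col δ: 3·-4 + 2·0 + 3·4 + 2·0 = 0

y = (p0:3, p1:2, p2:3, p3:2)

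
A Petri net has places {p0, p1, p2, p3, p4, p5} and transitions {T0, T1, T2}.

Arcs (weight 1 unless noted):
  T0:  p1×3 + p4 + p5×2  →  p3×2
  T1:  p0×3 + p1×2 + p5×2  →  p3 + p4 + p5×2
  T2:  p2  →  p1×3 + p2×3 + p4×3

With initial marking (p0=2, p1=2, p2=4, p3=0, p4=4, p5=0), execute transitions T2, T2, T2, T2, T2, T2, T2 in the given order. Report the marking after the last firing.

(p0=2, p1=23, p2=18, p3=0, p4=25, p5=0)

step 1: fire T2:  (p0=2, p1=2, p2=4, p3=0, p4=4, p5=0) → (p0=2, p1=5, p2=6, p3=0, p4=7, p5=0)
step 2: fire T2:  (p0=2, p1=5, p2=6, p3=0, p4=7, p5=0) → (p0=2, p1=8, p2=8, p3=0, p4=10, p5=0)
step 3: fire T2:  (p0=2, p1=8, p2=8, p3=0, p4=10, p5=0) → (p0=2, p1=11, p2=10, p3=0, p4=13, p5=0)
step 4: fire T2:  (p0=2, p1=11, p2=10, p3=0, p4=13, p5=0) → (p0=2, p1=14, p2=12, p3=0, p4=16, p5=0)
step 5: fire T2:  (p0=2, p1=14, p2=12, p3=0, p4=16, p5=0) → (p0=2, p1=17, p2=14, p3=0, p4=19, p5=0)
step 6: fire T2:  (p0=2, p1=17, p2=14, p3=0, p4=19, p5=0) → (p0=2, p1=20, p2=16, p3=0, p4=22, p5=0)
step 7: fire T2:  (p0=2, p1=20, p2=16, p3=0, p4=22, p5=0) → (p0=2, p1=23, p2=18, p3=0, p4=25, p5=0)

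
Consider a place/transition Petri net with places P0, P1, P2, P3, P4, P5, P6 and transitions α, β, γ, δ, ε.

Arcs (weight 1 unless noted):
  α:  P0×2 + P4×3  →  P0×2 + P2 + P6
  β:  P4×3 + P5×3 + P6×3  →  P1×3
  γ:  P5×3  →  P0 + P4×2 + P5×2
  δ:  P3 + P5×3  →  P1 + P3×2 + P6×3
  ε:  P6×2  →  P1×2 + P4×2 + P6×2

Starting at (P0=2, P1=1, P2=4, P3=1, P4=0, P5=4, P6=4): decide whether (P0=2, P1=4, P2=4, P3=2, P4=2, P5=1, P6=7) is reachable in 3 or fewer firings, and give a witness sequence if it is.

YES — reachable via ⟨δ, ε⟩ (2 firings)

step 1: fire δ:  (P0=2, P1=1, P2=4, P3=1, P4=0, P5=4, P6=4) → (P0=2, P1=2, P2=4, P3=2, P4=0, P5=1, P6=7)
step 2: fire ε:  (P0=2, P1=2, P2=4, P3=2, P4=0, P5=1, P6=7) → (P0=2, P1=4, P2=4, P3=2, P4=2, P5=1, P6=7)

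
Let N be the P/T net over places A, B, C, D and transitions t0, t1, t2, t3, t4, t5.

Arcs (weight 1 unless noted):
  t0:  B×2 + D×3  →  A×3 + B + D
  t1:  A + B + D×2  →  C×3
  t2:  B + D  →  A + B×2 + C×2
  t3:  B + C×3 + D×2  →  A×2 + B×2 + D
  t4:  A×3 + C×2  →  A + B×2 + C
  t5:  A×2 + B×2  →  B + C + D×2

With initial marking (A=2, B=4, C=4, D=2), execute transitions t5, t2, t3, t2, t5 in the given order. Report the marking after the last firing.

step 1: fire t5:  (A=2, B=4, C=4, D=2) → (A=0, B=3, C=5, D=4)
step 2: fire t2:  (A=0, B=3, C=5, D=4) → (A=1, B=4, C=7, D=3)
step 3: fire t3:  (A=1, B=4, C=7, D=3) → (A=3, B=5, C=4, D=2)
step 4: fire t2:  (A=3, B=5, C=4, D=2) → (A=4, B=6, C=6, D=1)
step 5: fire t5:  (A=4, B=6, C=6, D=1) → (A=2, B=5, C=7, D=3)

(A=2, B=5, C=7, D=3)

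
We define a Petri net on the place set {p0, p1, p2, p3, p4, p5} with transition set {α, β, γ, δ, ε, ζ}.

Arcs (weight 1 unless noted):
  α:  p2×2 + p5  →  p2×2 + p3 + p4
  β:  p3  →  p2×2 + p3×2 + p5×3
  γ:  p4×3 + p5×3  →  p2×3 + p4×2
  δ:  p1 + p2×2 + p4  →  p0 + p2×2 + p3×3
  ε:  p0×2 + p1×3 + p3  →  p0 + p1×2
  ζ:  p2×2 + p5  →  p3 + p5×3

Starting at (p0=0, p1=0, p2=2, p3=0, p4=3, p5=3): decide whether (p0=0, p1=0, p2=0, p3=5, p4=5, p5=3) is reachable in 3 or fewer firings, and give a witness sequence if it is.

depth 0: 1 marking
depth 1: 4 markings reached so far
depth 2: 9 markings reached so far
depth 3: 20 markings reached so far
target is not among the 20 markings reachable within 3 steps

NO — not reachable within 3 firings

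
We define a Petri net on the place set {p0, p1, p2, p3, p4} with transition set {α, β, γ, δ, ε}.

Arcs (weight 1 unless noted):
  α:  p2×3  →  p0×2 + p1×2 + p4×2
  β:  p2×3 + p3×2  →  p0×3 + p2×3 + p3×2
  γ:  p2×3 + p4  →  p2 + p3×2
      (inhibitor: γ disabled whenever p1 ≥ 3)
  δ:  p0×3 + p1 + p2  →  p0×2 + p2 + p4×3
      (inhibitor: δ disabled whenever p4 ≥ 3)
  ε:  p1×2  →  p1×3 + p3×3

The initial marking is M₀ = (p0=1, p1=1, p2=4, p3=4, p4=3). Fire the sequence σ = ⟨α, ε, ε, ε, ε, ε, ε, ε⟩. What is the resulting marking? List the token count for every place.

step 1: fire α:  (p0=1, p1=1, p2=4, p3=4, p4=3) → (p0=3, p1=3, p2=1, p3=4, p4=5)
step 2: fire ε:  (p0=3, p1=3, p2=1, p3=4, p4=5) → (p0=3, p1=4, p2=1, p3=7, p4=5)
step 3: fire ε:  (p0=3, p1=4, p2=1, p3=7, p4=5) → (p0=3, p1=5, p2=1, p3=10, p4=5)
step 4: fire ε:  (p0=3, p1=5, p2=1, p3=10, p4=5) → (p0=3, p1=6, p2=1, p3=13, p4=5)
step 5: fire ε:  (p0=3, p1=6, p2=1, p3=13, p4=5) → (p0=3, p1=7, p2=1, p3=16, p4=5)
step 6: fire ε:  (p0=3, p1=7, p2=1, p3=16, p4=5) → (p0=3, p1=8, p2=1, p3=19, p4=5)
step 7: fire ε:  (p0=3, p1=8, p2=1, p3=19, p4=5) → (p0=3, p1=9, p2=1, p3=22, p4=5)
step 8: fire ε:  (p0=3, p1=9, p2=1, p3=22, p4=5) → (p0=3, p1=10, p2=1, p3=25, p4=5)

(p0=3, p1=10, p2=1, p3=25, p4=5)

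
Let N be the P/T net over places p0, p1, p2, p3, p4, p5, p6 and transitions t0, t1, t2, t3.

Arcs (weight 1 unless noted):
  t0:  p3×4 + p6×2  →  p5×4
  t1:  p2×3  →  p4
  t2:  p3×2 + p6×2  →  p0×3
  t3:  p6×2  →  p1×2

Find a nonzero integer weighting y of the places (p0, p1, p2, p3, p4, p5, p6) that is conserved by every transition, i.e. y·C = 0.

Incidence matrix C (rows=places, cols=transitions):
       t0   t1   t2   t3
   p0   0    0    3    0
   p1   0    0    0    2
   p2   0   -3    0    0
   p3  -4    0   -2    0
   p4   0    1    0    0
   p5   4    0    0    0
   p6  -2    0   -2   -2

Candidate y = [0, 0, 1, 0, 3, 0, 0]; check y·C column-wise:
  col t0: 1·0 + 0·-4 + 3·0 + 0·4 + 0·-2 = 0
  col t1: 1·-3 + 3·1 = 0
  col t2: 0·3 + 1·0 + 0·-2 + 3·0 + 0·-2 = 0
  col t3: 0·2 + 1·0 + 3·0 + 0·-2 = 0

y = (p0:0, p1:0, p2:1, p3:0, p4:3, p5:0, p6:0)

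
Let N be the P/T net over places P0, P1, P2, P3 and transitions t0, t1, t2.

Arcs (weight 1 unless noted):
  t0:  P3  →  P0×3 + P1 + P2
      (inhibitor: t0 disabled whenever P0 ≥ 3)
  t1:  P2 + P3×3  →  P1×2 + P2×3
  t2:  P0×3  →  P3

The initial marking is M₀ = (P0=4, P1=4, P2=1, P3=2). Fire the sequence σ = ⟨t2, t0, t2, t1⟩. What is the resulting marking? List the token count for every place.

(P0=1, P1=7, P2=4, P3=0)

step 1: fire t2:  (P0=4, P1=4, P2=1, P3=2) → (P0=1, P1=4, P2=1, P3=3)
step 2: fire t0:  (P0=1, P1=4, P2=1, P3=3) → (P0=4, P1=5, P2=2, P3=2)
step 3: fire t2:  (P0=4, P1=5, P2=2, P3=2) → (P0=1, P1=5, P2=2, P3=3)
step 4: fire t1:  (P0=1, P1=5, P2=2, P3=3) → (P0=1, P1=7, P2=4, P3=0)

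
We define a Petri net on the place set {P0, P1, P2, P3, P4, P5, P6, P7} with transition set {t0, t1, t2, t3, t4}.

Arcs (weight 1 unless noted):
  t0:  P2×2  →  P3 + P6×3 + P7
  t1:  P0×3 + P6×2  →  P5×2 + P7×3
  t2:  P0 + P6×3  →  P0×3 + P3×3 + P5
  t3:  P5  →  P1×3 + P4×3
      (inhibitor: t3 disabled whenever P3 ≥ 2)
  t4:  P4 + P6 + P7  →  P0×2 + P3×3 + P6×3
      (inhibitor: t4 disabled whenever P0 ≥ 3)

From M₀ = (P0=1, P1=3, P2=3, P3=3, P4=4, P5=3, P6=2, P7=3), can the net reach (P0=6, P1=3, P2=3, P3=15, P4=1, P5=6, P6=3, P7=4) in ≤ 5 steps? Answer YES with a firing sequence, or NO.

depth 0: 1 marking
depth 1: 3 markings reached so far
depth 2: 7 markings reached so far
depth 3: 11 markings reached so far
depth 4: 16 markings reached so far
depth 5: 20 markings reached so far
target is not among the 20 markings reachable within 5 steps

NO — not reachable within 5 firings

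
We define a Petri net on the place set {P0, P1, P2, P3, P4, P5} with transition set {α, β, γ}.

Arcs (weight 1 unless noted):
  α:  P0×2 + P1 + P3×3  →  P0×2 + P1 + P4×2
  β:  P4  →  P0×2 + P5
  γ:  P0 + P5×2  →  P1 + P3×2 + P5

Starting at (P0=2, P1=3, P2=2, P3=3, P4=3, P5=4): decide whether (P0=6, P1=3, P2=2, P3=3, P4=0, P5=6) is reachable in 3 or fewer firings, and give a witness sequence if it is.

depth 0: 1 marking
depth 1: 4 markings reached so far
depth 2: 9 markings reached so far
depth 3: 15 markings reached so far
target is not among the 15 markings reachable within 3 steps

NO — not reachable within 3 firings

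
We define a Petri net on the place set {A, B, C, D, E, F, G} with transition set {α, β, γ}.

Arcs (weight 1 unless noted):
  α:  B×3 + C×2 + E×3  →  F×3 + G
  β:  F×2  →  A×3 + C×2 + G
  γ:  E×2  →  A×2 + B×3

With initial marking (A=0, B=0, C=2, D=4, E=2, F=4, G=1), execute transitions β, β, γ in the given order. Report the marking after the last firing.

step 1: fire β:  (A=0, B=0, C=2, D=4, E=2, F=4, G=1) → (A=3, B=0, C=4, D=4, E=2, F=2, G=2)
step 2: fire β:  (A=3, B=0, C=4, D=4, E=2, F=2, G=2) → (A=6, B=0, C=6, D=4, E=2, F=0, G=3)
step 3: fire γ:  (A=6, B=0, C=6, D=4, E=2, F=0, G=3) → (A=8, B=3, C=6, D=4, E=0, F=0, G=3)

(A=8, B=3, C=6, D=4, E=0, F=0, G=3)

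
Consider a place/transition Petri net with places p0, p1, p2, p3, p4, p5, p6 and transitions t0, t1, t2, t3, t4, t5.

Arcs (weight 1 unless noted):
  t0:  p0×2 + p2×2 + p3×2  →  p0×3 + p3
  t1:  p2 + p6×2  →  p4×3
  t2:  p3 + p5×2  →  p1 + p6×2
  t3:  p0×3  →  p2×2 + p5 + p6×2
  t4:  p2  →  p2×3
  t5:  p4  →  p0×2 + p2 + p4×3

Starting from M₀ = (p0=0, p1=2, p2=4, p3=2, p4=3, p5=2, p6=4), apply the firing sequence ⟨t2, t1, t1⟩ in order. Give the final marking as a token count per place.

step 1: fire t2:  (p0=0, p1=2, p2=4, p3=2, p4=3, p5=2, p6=4) → (p0=0, p1=3, p2=4, p3=1, p4=3, p5=0, p6=6)
step 2: fire t1:  (p0=0, p1=3, p2=4, p3=1, p4=3, p5=0, p6=6) → (p0=0, p1=3, p2=3, p3=1, p4=6, p5=0, p6=4)
step 3: fire t1:  (p0=0, p1=3, p2=3, p3=1, p4=6, p5=0, p6=4) → (p0=0, p1=3, p2=2, p3=1, p4=9, p5=0, p6=2)

(p0=0, p1=3, p2=2, p3=1, p4=9, p5=0, p6=2)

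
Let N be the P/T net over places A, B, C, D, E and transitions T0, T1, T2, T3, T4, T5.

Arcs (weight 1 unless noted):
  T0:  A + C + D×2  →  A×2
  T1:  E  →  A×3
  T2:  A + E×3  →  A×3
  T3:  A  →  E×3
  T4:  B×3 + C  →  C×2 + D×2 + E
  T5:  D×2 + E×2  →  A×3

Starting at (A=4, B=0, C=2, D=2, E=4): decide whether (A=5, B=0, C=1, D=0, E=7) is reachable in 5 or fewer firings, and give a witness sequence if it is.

YES — reachable via ⟨T0, T2, T3, T3⟩ (4 firings)

step 1: fire T0:  (A=4, B=0, C=2, D=2, E=4) → (A=5, B=0, C=1, D=0, E=4)
step 2: fire T2:  (A=5, B=0, C=1, D=0, E=4) → (A=7, B=0, C=1, D=0, E=1)
step 3: fire T3:  (A=7, B=0, C=1, D=0, E=1) → (A=6, B=0, C=1, D=0, E=4)
step 4: fire T3:  (A=6, B=0, C=1, D=0, E=4) → (A=5, B=0, C=1, D=0, E=7)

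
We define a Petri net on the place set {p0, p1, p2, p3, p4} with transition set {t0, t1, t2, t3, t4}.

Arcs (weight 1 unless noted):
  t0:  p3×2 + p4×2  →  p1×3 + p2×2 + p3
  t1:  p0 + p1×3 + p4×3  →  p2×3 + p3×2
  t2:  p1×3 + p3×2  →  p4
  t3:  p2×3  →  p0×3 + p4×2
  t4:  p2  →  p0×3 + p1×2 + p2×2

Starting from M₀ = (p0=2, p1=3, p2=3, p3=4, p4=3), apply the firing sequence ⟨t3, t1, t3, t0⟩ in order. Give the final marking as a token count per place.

step 1: fire t3:  (p0=2, p1=3, p2=3, p3=4, p4=3) → (p0=5, p1=3, p2=0, p3=4, p4=5)
step 2: fire t1:  (p0=5, p1=3, p2=0, p3=4, p4=5) → (p0=4, p1=0, p2=3, p3=6, p4=2)
step 3: fire t3:  (p0=4, p1=0, p2=3, p3=6, p4=2) → (p0=7, p1=0, p2=0, p3=6, p4=4)
step 4: fire t0:  (p0=7, p1=0, p2=0, p3=6, p4=4) → (p0=7, p1=3, p2=2, p3=5, p4=2)

(p0=7, p1=3, p2=2, p3=5, p4=2)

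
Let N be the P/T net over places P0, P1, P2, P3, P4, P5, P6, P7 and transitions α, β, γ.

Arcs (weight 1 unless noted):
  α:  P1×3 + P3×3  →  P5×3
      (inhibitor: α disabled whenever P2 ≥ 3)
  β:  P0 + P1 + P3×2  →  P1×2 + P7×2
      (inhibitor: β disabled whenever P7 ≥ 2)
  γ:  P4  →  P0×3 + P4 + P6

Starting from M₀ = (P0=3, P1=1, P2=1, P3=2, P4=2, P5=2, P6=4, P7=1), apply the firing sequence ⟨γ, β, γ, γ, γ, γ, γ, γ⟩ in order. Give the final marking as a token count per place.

step 1: fire γ:  (P0=3, P1=1, P2=1, P3=2, P4=2, P5=2, P6=4, P7=1) → (P0=6, P1=1, P2=1, P3=2, P4=2, P5=2, P6=5, P7=1)
step 2: fire β:  (P0=6, P1=1, P2=1, P3=2, P4=2, P5=2, P6=5, P7=1) → (P0=5, P1=2, P2=1, P3=0, P4=2, P5=2, P6=5, P7=3)
step 3: fire γ:  (P0=5, P1=2, P2=1, P3=0, P4=2, P5=2, P6=5, P7=3) → (P0=8, P1=2, P2=1, P3=0, P4=2, P5=2, P6=6, P7=3)
step 4: fire γ:  (P0=8, P1=2, P2=1, P3=0, P4=2, P5=2, P6=6, P7=3) → (P0=11, P1=2, P2=1, P3=0, P4=2, P5=2, P6=7, P7=3)
step 5: fire γ:  (P0=11, P1=2, P2=1, P3=0, P4=2, P5=2, P6=7, P7=3) → (P0=14, P1=2, P2=1, P3=0, P4=2, P5=2, P6=8, P7=3)
step 6: fire γ:  (P0=14, P1=2, P2=1, P3=0, P4=2, P5=2, P6=8, P7=3) → (P0=17, P1=2, P2=1, P3=0, P4=2, P5=2, P6=9, P7=3)
step 7: fire γ:  (P0=17, P1=2, P2=1, P3=0, P4=2, P5=2, P6=9, P7=3) → (P0=20, P1=2, P2=1, P3=0, P4=2, P5=2, P6=10, P7=3)
step 8: fire γ:  (P0=20, P1=2, P2=1, P3=0, P4=2, P5=2, P6=10, P7=3) → (P0=23, P1=2, P2=1, P3=0, P4=2, P5=2, P6=11, P7=3)

(P0=23, P1=2, P2=1, P3=0, P4=2, P5=2, P6=11, P7=3)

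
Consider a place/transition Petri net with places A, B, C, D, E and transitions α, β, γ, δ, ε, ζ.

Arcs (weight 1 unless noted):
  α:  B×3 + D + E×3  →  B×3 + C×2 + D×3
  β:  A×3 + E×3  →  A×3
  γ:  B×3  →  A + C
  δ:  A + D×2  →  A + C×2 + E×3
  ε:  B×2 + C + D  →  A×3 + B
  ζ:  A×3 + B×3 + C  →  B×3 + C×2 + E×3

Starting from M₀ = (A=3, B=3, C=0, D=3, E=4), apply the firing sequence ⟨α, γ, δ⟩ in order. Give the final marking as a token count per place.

(A=4, B=0, C=5, D=3, E=4)

step 1: fire α:  (A=3, B=3, C=0, D=3, E=4) → (A=3, B=3, C=2, D=5, E=1)
step 2: fire γ:  (A=3, B=3, C=2, D=5, E=1) → (A=4, B=0, C=3, D=5, E=1)
step 3: fire δ:  (A=4, B=0, C=3, D=5, E=1) → (A=4, B=0, C=5, D=3, E=4)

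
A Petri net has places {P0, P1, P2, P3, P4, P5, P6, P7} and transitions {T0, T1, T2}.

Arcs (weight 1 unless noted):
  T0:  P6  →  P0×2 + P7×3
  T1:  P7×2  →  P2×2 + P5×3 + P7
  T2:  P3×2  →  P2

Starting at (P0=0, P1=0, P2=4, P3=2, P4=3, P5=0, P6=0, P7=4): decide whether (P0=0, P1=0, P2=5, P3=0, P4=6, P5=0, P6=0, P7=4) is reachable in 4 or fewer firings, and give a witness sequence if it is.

NO — not reachable within 4 firings

depth 0: 1 marking
depth 1: 3 markings reached so far
depth 2: 5 markings reached so far
depth 3: 7 markings reached so far
depth 4: 8 markings reached so far
target is not among the 8 markings reachable within 4 steps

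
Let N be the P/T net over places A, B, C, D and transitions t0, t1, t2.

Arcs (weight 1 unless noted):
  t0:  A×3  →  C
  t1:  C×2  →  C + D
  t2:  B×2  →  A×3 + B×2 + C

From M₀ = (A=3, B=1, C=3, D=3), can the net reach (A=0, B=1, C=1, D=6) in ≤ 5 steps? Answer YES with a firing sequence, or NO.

step 1: fire t0:  (A=3, B=1, C=3, D=3) → (A=0, B=1, C=4, D=3)
step 2: fire t1:  (A=0, B=1, C=4, D=3) → (A=0, B=1, C=3, D=4)
step 3: fire t1:  (A=0, B=1, C=3, D=4) → (A=0, B=1, C=2, D=5)
step 4: fire t1:  (A=0, B=1, C=2, D=5) → (A=0, B=1, C=1, D=6)

YES — reachable via ⟨t0, t1, t1, t1⟩ (4 firings)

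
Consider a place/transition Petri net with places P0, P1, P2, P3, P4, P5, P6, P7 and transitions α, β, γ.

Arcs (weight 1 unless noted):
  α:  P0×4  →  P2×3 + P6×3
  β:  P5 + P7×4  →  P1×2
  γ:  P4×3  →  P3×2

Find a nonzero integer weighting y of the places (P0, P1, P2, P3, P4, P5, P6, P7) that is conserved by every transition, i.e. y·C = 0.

y = (P0:3, P1:0, P2:4, P3:0, P4:0, P5:0, P6:0, P7:0)

Incidence matrix C (rows=places, cols=transitions):
        α    β    γ
   P0  -4    0    0
   P1   0    2    0
   P2   3    0    0
   P3   0    0    2
   P4   0    0   -3
   P5   0   -1    0
   P6   3    0    0
   P7   0   -4    0

Candidate y = [3, 0, 4, 0, 0, 0, 0, 0]; check y·C column-wise:
  col α: 3·-4 + 4·3 + 0·3 = 0
  col β: 3·0 + 0·2 + 4·0 + 0·-1 + 0·-4 = 0
  col γ: 3·0 + 4·0 + 0·2 + 0·-3 = 0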